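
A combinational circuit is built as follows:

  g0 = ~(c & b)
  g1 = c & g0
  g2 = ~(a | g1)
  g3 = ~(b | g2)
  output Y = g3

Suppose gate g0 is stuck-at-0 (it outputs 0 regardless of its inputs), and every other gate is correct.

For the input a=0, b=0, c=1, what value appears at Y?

Propagate with g0 forced: g0=0 [stuck-at-0], g1=0, g2=1, g3=0.
So Y = 0. (Without the fault it would be 1.)

0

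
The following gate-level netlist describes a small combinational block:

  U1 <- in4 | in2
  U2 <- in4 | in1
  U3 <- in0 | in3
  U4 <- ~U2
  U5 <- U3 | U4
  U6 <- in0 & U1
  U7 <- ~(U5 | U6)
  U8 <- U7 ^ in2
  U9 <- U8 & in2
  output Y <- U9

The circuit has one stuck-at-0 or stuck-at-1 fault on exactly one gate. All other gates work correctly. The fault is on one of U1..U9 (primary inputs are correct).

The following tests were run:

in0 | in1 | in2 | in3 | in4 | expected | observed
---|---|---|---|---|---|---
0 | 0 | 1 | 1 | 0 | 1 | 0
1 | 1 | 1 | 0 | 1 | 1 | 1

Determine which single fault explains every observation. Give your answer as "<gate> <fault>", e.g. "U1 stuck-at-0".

U5 stuck-at-0

Fault-free values for test 1 (in0=0, in1=0, in2=1, in3=1, in4=0): U1=1, U2=0, U3=1, U4=1, U5=1, U6=0, U7=0, U8=1, U9=1, giving Y=1. Observed 0.
Test 1: faults giving observed 0 are {U5 stuck-at-0, U7 stuck-at-1, U8 stuck-at-0, U9 stuck-at-0}.
Test 2 (in0=1, in1=1, in2=1, in3=0, in4=1): fault-free U1=1, U2=1, U3=1, U4=0, U5=1, U6=1, U7=0, U8=1, U9=1 → 1; observed 1. Eliminates U7 stuck-at-1, U8 stuck-at-0, U9 stuck-at-0.
Only U5 stuck-at-0 is consistent with every test.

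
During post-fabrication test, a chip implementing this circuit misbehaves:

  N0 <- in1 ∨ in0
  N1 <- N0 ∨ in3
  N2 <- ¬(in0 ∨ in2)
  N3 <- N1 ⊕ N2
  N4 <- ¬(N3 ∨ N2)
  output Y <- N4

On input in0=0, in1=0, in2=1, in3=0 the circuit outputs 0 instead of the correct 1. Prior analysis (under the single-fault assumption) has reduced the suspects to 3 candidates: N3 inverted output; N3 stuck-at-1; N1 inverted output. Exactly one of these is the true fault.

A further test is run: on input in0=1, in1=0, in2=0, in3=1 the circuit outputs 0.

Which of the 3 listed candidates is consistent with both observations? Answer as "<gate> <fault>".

Evaluate each candidate on input in0=1, in1=0, in2=0, in3=1:
  N3 inverted output: N0=1, N1=1, N2=0, N3=0 [inverted output], N4=1 → 1 — eliminated
  N3 stuck-at-1: N0=1, N1=1, N2=0, N3=1 [stuck-at-1], N4=0 → 0 — matches
  N1 inverted output: N0=1, N1=0 [inverted output], N2=0, N3=0, N4=1 → 1 — eliminated
Only N3 stuck-at-1 reproduces the observed 0.

N3 stuck-at-1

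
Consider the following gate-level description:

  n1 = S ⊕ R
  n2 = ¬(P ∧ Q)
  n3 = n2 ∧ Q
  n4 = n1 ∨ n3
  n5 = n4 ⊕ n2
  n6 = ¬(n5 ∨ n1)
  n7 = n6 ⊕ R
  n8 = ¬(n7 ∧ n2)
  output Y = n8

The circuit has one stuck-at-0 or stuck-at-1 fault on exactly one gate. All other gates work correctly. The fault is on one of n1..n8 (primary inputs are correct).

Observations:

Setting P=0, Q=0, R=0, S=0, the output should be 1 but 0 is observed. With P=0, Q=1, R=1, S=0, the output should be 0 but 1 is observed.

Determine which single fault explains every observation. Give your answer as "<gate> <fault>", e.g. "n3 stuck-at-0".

Fault-free values for test 1 (P=0, Q=0, R=0, S=0): n1=0, n2=1, n3=0, n4=0, n5=1, n6=0, n7=0, n8=1, giving Y=1. Observed 0.
Test 1: faults giving observed 0 are {n3 stuck-at-1, n4 stuck-at-1, n5 stuck-at-0, n6 stuck-at-1, n7 stuck-at-1, n8 stuck-at-0}.
Test 2 (P=0, Q=1, R=1, S=0): fault-free n1=1, n2=1, n3=1, n4=1, n5=0, n6=0, n7=1, n8=0 → 0; observed 1. Eliminates n3 stuck-at-1, n4 stuck-at-1, n5 stuck-at-0, n7 stuck-at-1, n8 stuck-at-0.
Only n6 stuck-at-1 is consistent with every test.

n6 stuck-at-1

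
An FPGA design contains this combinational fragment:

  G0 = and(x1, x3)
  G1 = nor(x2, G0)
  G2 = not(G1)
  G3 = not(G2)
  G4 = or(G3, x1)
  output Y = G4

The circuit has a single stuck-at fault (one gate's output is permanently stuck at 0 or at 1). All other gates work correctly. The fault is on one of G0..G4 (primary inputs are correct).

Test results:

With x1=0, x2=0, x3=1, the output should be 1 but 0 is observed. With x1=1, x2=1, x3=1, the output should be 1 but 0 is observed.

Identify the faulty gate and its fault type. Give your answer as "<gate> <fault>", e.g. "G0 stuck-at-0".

Fault-free values for test 1 (x1=0, x2=0, x3=1): G0=0, G1=1, G2=0, G3=1, G4=1, giving Y=1. Observed 0.
Test 1: faults giving observed 0 are {G0 stuck-at-1, G1 stuck-at-0, G2 stuck-at-1, G3 stuck-at-0, G4 stuck-at-0}.
Test 2 (x1=1, x2=1, x3=1): fault-free G0=1, G1=0, G2=1, G3=0, G4=1 → 1; observed 0. Eliminates G0 stuck-at-1, G1 stuck-at-0, G2 stuck-at-1, G3 stuck-at-0.
Only G4 stuck-at-0 is consistent with every test.

G4 stuck-at-0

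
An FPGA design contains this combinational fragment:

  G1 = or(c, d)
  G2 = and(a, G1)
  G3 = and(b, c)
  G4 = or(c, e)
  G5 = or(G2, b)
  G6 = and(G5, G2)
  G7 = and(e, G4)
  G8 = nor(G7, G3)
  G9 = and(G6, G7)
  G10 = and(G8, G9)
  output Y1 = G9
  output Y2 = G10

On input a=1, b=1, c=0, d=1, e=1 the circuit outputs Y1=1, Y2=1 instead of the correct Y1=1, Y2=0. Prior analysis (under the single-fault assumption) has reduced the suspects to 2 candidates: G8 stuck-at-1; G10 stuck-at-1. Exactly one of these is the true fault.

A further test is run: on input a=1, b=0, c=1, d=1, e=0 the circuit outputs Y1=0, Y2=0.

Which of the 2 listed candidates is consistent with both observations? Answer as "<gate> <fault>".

G8 stuck-at-1

Evaluate each candidate on input a=1, b=0, c=1, d=1, e=0:
  G8 stuck-at-1: G1=1, G2=1, G3=0, G4=1, G5=1, G6=1, G7=0, G8=1 [stuck-at-1], G9=0, G10=0 → Y1=0, Y2=0 — matches
  G10 stuck-at-1: G1=1, G2=1, G3=0, G4=1, G5=1, G6=1, G7=0, G8=1, G9=0, G10=1 [stuck-at-1] → Y1=0, Y2=1 — eliminated
Only G8 stuck-at-1 reproduces the observed Y1=0, Y2=0.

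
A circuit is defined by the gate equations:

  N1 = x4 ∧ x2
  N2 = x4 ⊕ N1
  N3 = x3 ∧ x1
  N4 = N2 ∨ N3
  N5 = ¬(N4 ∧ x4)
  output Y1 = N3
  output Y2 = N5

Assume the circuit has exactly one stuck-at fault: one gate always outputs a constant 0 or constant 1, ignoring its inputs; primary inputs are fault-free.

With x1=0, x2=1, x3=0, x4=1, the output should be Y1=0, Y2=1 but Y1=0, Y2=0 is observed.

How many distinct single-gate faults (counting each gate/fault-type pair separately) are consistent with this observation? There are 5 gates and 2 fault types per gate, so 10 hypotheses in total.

Fault-free: N1=1, N2=0, N3=0, N4=0, N5=1 → Y1=0, Y2=1. Observed Y1=0, Y2=0.
  N1 stuck-at-0: output Y1=0, Y2=0 ✓
  N1 stuck-at-1: output Y1=0, Y2=1 ✗
  N2 stuck-at-0: output Y1=0, Y2=1 ✗
  N2 stuck-at-1: output Y1=0, Y2=0 ✓
  N3 stuck-at-0: output Y1=0, Y2=1 ✗
  N3 stuck-at-1: output Y1=1, Y2=0 ✗
  N4 stuck-at-0: output Y1=0, Y2=1 ✗
  N4 stuck-at-1: output Y1=0, Y2=0 ✓
  N5 stuck-at-0: output Y1=0, Y2=0 ✓
  N5 stuck-at-1: output Y1=0, Y2=1 ✗
Consistent faults: {N1 stuck-at-0, N2 stuck-at-1, N4 stuck-at-1, N5 stuck-at-0} — 4 in all.

4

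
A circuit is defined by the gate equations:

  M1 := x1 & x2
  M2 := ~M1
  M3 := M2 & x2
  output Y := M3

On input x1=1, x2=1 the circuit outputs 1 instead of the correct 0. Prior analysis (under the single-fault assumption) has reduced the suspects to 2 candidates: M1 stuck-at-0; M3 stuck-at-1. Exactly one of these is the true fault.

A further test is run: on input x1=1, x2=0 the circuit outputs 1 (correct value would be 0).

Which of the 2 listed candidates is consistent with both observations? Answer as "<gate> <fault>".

Evaluate each candidate on input x1=1, x2=0:
  M1 stuck-at-0: M1=0 [stuck-at-0], M2=1, M3=0 → 0 — eliminated
  M3 stuck-at-1: M1=0, M2=1, M3=1 [stuck-at-1] → 1 — matches
Only M3 stuck-at-1 reproduces the observed 1.

M3 stuck-at-1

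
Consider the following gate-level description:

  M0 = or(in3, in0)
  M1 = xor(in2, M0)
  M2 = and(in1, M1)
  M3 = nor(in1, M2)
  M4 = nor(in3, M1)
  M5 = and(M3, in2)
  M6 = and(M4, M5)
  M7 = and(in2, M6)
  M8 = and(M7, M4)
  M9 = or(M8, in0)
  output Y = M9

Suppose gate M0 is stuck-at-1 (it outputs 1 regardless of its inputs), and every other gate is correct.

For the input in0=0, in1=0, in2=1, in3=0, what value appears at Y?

Propagate with M0 forced: M0=1 [stuck-at-1], M1=0, M2=0, M3=1, M4=1, M5=1, M6=1, M7=1, M8=1, M9=1.
So Y = 1. (Without the fault it would be 0.)

1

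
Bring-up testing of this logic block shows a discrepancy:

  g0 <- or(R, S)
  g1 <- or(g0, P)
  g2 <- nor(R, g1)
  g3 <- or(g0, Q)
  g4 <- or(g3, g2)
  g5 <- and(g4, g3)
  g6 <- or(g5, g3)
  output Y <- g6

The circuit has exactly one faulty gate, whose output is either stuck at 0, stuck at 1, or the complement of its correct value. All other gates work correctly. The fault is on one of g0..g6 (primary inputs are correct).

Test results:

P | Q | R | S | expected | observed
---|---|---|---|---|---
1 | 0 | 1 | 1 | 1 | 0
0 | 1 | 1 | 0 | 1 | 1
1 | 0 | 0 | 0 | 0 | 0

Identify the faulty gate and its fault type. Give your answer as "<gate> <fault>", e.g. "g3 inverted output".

g0 stuck-at-0

Fault-free values for test 1 (P=1, Q=0, R=1, S=1): g0=1, g1=1, g2=0, g3=1, g4=1, g5=1, g6=1, giving Y=1. Observed 0.
Test 1: faults giving observed 0 are {g0 stuck-at-0, g0 inverted output, g3 stuck-at-0, g3 inverted output, g6 stuck-at-0, g6 inverted output}.
Test 2 (P=0, Q=1, R=1, S=0): fault-free g0=1, g1=1, g2=0, g3=1, g4=1, g5=1, g6=1 → 1; observed 1. Eliminates g3 stuck-at-0, g3 inverted output, g6 stuck-at-0, g6 inverted output.
Test 3 (P=1, Q=0, R=0, S=0): fault-free g0=0, g1=1, g2=0, g3=0, g4=0, g5=0, g6=0 → 0; observed 0. Eliminates g0 inverted output.
Only g0 stuck-at-0 is consistent with every test.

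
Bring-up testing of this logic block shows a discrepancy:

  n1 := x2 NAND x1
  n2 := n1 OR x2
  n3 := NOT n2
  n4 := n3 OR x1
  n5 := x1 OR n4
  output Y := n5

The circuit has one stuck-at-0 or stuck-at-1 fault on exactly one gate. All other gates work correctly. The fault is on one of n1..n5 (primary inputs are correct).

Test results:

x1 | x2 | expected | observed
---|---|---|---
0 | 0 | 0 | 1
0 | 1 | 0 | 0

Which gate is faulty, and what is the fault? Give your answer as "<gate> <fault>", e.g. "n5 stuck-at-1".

Fault-free values for test 1 (x1=0, x2=0): n1=1, n2=1, n3=0, n4=0, n5=0, giving Y=0. Observed 1.
Test 1: faults giving observed 1 are {n1 stuck-at-0, n2 stuck-at-0, n3 stuck-at-1, n4 stuck-at-1, n5 stuck-at-1}.
Test 2 (x1=0, x2=1): fault-free n1=1, n2=1, n3=0, n4=0, n5=0 → 0; observed 0. Eliminates n2 stuck-at-0, n3 stuck-at-1, n4 stuck-at-1, n5 stuck-at-1.
Only n1 stuck-at-0 is consistent with every test.

n1 stuck-at-0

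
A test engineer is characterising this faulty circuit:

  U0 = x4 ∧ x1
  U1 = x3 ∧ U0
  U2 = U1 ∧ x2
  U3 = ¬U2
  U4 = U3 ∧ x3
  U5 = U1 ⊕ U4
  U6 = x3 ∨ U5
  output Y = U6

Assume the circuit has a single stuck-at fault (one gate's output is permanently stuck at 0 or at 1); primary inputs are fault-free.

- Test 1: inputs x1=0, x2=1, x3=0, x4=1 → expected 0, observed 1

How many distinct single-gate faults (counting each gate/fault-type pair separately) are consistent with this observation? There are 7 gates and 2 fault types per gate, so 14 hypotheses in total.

Fault-free: U0=0, U1=0, U2=0, U3=1, U4=0, U5=0, U6=0 → 0. Observed 1.
  U0 stuck-at-0: output 0 ✗
  U0 stuck-at-1: output 0 ✗
  U1 stuck-at-0: output 0 ✗
  U1 stuck-at-1: output 1 ✓
  U2 stuck-at-0: output 0 ✗
  U2 stuck-at-1: output 0 ✗
  U3 stuck-at-0: output 0 ✗
  U3 stuck-at-1: output 0 ✗
  U4 stuck-at-0: output 0 ✗
  U4 stuck-at-1: output 1 ✓
  U5 stuck-at-0: output 0 ✗
  U5 stuck-at-1: output 1 ✓
  U6 stuck-at-0: output 0 ✗
  U6 stuck-at-1: output 1 ✓
Consistent faults: {U1 stuck-at-1, U4 stuck-at-1, U5 stuck-at-1, U6 stuck-at-1} — 4 in all.

4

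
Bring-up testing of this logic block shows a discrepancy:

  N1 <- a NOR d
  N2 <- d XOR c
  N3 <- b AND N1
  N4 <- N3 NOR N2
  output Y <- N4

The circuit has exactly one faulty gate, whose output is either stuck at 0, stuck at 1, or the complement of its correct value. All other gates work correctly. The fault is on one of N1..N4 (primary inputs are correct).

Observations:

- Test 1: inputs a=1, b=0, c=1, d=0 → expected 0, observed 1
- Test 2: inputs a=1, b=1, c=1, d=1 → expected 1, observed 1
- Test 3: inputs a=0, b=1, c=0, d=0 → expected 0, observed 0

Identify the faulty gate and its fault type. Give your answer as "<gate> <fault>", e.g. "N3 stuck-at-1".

N2 stuck-at-0

Fault-free values for test 1 (a=1, b=0, c=1, d=0): N1=0, N2=1, N3=0, N4=0, giving Y=0. Observed 1.
Test 1: faults giving observed 1 are {N2 stuck-at-0, N2 inverted output, N4 stuck-at-1, N4 inverted output}.
Test 2 (a=1, b=1, c=1, d=1): fault-free N1=0, N2=0, N3=0, N4=1 → 1; observed 1. Eliminates N2 inverted output, N4 inverted output.
Test 3 (a=0, b=1, c=0, d=0): fault-free N1=1, N2=0, N3=1, N4=0 → 0; observed 0. Eliminates N4 stuck-at-1.
Only N2 stuck-at-0 is consistent with every test.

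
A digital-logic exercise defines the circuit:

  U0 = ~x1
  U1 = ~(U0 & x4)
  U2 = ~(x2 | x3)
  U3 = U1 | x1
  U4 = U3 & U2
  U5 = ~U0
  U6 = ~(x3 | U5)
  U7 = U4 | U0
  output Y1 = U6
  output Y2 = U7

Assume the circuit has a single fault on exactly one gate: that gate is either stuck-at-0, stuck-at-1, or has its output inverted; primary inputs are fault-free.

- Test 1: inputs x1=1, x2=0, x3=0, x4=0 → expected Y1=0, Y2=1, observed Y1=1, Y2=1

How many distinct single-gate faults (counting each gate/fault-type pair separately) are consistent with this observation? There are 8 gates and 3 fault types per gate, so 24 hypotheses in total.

6

Fault-free: U0=0, U1=1, U2=1, U3=1, U4=1, U5=1, U6=0, U7=1 → Y1=0, Y2=1. Observed Y1=1, Y2=1.
  U0: stuck-at-1, inverted output ✓; others ✗
  U1: none of the 3 fault types match ✗
  U2: none of the 3 fault types match ✗
  U3: none of the 3 fault types match ✗
  U4: none of the 3 fault types match ✗
  U5: stuck-at-0, inverted output ✓; others ✗
  U6: stuck-at-1, inverted output ✓; others ✗
  U7: none of the 3 fault types match ✗
Consistent faults: {U0 stuck-at-1, U0 inverted output, U5 stuck-at-0, U5 inverted output, U6 stuck-at-1, U6 inverted output} — 6 in all.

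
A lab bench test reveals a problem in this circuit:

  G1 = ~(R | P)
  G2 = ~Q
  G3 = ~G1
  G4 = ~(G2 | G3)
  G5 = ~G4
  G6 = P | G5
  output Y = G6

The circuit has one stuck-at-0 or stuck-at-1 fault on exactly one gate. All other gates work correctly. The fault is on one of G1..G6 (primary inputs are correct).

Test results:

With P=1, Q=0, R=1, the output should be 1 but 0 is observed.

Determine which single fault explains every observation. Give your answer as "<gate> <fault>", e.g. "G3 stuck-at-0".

G6 stuck-at-0

Fault-free values for test 1 (P=1, Q=0, R=1): G1=0, G2=1, G3=1, G4=0, G5=1, G6=1, giving Y=1. Observed 0.
Test 1: faults giving observed 0 are {G6 stuck-at-0}.
Only G6 stuck-at-0 is consistent with every test.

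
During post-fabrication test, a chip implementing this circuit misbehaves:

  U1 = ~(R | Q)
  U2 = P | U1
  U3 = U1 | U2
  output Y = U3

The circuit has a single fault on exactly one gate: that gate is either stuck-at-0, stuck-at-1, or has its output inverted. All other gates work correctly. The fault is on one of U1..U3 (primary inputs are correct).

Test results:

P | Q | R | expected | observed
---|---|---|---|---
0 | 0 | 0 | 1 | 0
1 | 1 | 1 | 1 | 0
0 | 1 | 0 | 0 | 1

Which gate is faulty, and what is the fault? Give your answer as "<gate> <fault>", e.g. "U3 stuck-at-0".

Fault-free values for test 1 (P=0, Q=0, R=0): U1=1, U2=1, U3=1, giving Y=1. Observed 0.
Test 1: faults giving observed 0 are {U1 stuck-at-0, U1 inverted output, U3 stuck-at-0, U3 inverted output}.
Test 2 (P=1, Q=1, R=1): fault-free U1=0, U2=1, U3=1 → 1; observed 0. Eliminates U1 stuck-at-0, U1 inverted output.
Test 3 (P=0, Q=1, R=0): fault-free U1=0, U2=0, U3=0 → 0; observed 1. Eliminates U3 stuck-at-0.
Only U3 inverted output is consistent with every test.

U3 inverted output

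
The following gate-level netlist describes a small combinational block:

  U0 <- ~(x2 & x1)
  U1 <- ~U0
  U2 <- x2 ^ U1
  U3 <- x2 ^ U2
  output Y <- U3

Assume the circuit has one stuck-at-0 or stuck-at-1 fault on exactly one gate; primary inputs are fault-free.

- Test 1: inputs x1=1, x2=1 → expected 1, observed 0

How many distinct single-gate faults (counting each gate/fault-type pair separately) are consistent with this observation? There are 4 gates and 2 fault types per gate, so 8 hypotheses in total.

Fault-free: U0=0, U1=1, U2=0, U3=1 → 1. Observed 0.
  U0 stuck-at-0: output 1 ✗
  U0 stuck-at-1: output 0 ✓
  U1 stuck-at-0: output 0 ✓
  U1 stuck-at-1: output 1 ✗
  U2 stuck-at-0: output 1 ✗
  U2 stuck-at-1: output 0 ✓
  U3 stuck-at-0: output 0 ✓
  U3 stuck-at-1: output 1 ✗
Consistent faults: {U0 stuck-at-1, U1 stuck-at-0, U2 stuck-at-1, U3 stuck-at-0} — 4 in all.

4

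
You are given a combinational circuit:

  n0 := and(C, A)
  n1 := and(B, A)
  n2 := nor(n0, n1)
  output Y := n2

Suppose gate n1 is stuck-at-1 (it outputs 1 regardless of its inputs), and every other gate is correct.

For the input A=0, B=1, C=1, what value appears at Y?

Propagate with n1 forced: n0=0, n1=1 [stuck-at-1], n2=0.
So Y = 0. (Without the fault it would be 1.)

0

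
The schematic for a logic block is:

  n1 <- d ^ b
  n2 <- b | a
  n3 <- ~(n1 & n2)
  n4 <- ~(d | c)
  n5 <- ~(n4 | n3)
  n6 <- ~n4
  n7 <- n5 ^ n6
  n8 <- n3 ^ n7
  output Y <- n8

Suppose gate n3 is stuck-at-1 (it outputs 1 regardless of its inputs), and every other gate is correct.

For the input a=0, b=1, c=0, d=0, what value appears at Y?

Propagate with n3 forced: n1=1, n2=1, n3=1 [stuck-at-1], n4=1, n5=0, n6=0, n7=0, n8=1.
So Y = 1. (Without the fault it would be 0.)

1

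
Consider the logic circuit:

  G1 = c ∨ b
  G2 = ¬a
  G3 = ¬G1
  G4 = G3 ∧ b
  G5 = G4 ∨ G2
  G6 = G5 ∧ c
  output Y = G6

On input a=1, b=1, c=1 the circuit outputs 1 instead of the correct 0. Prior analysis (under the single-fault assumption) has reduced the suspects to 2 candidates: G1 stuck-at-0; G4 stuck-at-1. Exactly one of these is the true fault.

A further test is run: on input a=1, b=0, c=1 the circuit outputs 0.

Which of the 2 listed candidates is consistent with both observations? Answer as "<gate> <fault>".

G1 stuck-at-0

Evaluate each candidate on input a=1, b=0, c=1:
  G1 stuck-at-0: G1=0 [stuck-at-0], G2=0, G3=1, G4=0, G5=0, G6=0 → 0 — matches
  G4 stuck-at-1: G1=1, G2=0, G3=0, G4=1 [stuck-at-1], G5=1, G6=1 → 1 — eliminated
Only G1 stuck-at-0 reproduces the observed 0.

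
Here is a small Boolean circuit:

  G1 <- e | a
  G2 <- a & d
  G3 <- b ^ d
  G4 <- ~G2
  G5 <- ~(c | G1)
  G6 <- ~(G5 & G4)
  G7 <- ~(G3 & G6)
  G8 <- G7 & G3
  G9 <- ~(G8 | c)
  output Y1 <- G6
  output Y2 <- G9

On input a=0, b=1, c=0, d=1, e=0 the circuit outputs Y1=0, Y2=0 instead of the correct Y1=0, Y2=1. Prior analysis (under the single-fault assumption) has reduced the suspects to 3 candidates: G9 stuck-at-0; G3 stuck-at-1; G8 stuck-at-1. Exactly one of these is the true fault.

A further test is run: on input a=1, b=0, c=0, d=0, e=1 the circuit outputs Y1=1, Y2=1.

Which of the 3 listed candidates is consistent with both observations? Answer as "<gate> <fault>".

Evaluate each candidate on input a=1, b=0, c=0, d=0, e=1:
  G9 stuck-at-0: G1=1, G2=0, G3=0, G4=1, G5=0, G6=1, G7=1, G8=0, G9=0 [stuck-at-0] → Y1=1, Y2=0 — eliminated
  G3 stuck-at-1: G1=1, G2=0, G3=1 [stuck-at-1], G4=1, G5=0, G6=1, G7=0, G8=0, G9=1 → Y1=1, Y2=1 — matches
  G8 stuck-at-1: G1=1, G2=0, G3=0, G4=1, G5=0, G6=1, G7=1, G8=1 [stuck-at-1], G9=0 → Y1=1, Y2=0 — eliminated
Only G3 stuck-at-1 reproduces the observed Y1=1, Y2=1.

G3 stuck-at-1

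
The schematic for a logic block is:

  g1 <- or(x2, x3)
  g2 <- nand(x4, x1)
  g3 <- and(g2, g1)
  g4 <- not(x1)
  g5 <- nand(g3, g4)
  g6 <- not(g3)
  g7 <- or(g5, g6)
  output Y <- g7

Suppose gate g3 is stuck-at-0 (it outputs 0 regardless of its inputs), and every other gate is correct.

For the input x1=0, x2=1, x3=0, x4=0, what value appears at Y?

1

Propagate with g3 forced: g1=1, g2=1, g3=0 [stuck-at-0], g4=1, g5=1, g6=1, g7=1.
So Y = 1. (Without the fault it would be 0.)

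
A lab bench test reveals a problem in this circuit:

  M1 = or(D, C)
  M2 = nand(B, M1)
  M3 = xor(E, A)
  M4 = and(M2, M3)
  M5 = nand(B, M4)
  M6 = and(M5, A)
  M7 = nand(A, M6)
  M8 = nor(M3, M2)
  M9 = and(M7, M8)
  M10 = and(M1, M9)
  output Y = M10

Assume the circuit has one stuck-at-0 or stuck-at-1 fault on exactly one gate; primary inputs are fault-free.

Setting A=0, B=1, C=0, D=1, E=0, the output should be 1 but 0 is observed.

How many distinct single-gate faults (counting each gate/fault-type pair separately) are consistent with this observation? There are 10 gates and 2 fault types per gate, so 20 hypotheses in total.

7

Fault-free: M1=1, M2=0, M3=0, M4=0, M5=1, M6=0, M7=1, M8=1, M9=1, M10=1 → 1. Observed 0.
  M1: stuck-at-0 ✓; others ✗
  M2: stuck-at-1 ✓; others ✗
  M3: stuck-at-1 ✓; others ✗
  M4: none of the 2 fault types match ✗
  M5: none of the 2 fault types match ✗
  M6: none of the 2 fault types match ✗
  M7: stuck-at-0 ✓; others ✗
  M8: stuck-at-0 ✓; others ✗
  M9: stuck-at-0 ✓; others ✗
  M10: stuck-at-0 ✓; others ✗
Consistent faults: {M1 stuck-at-0, M2 stuck-at-1, M3 stuck-at-1, M7 stuck-at-0, M8 stuck-at-0, M9 stuck-at-0, M10 stuck-at-0} — 7 in all.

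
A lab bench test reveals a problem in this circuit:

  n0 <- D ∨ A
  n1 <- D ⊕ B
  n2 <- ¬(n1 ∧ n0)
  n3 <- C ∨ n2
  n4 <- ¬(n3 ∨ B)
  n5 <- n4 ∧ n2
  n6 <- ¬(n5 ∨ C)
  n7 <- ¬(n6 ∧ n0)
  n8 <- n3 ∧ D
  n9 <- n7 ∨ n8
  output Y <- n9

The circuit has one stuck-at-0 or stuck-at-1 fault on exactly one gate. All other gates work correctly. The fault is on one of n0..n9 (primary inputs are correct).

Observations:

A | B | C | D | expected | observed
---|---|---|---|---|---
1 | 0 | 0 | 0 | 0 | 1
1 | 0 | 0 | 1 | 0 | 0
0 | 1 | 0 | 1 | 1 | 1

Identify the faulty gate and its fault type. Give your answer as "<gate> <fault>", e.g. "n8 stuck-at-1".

n4 stuck-at-1

Fault-free values for test 1 (A=1, B=0, C=0, D=0): n0=1, n1=0, n2=1, n3=1, n4=0, n5=0, n6=1, n7=0, n8=0, n9=0, giving Y=0. Observed 1.
Test 1: faults giving observed 1 are {n0 stuck-at-0, n3 stuck-at-0, n4 stuck-at-1, n5 stuck-at-1, n6 stuck-at-0, n7 stuck-at-1, n8 stuck-at-1, n9 stuck-at-1}.
Test 2 (A=1, B=0, C=0, D=1): fault-free n0=1, n1=1, n2=0, n3=0, n4=1, n5=0, n6=1, n7=0, n8=0, n9=0 → 0; observed 0. Eliminates n0 stuck-at-0, n5 stuck-at-1, n6 stuck-at-0, n7 stuck-at-1, n8 stuck-at-1, n9 stuck-at-1.
Test 3 (A=0, B=1, C=0, D=1): fault-free n0=1, n1=0, n2=1, n3=1, n4=0, n5=0, n6=1, n7=0, n8=1, n9=1 → 1; observed 1. Eliminates n3 stuck-at-0.
Only n4 stuck-at-1 is consistent with every test.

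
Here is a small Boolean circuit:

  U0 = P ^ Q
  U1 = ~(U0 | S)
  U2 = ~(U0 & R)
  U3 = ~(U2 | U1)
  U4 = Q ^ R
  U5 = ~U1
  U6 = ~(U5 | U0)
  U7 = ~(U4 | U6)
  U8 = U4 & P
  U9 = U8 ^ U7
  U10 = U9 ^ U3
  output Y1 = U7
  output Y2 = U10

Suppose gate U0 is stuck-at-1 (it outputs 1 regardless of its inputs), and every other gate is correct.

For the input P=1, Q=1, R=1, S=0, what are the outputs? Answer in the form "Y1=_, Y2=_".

Y1=1, Y2=0

Propagate with U0 forced: U0=1 [stuck-at-1], U1=0, U2=0, U3=1, U4=0, U5=1, U6=0, U7=1, U8=0, U9=1, U10=0.
So the outputs are Y1=1, Y2=0. (Without the fault they would be Y1=0, Y2=0.)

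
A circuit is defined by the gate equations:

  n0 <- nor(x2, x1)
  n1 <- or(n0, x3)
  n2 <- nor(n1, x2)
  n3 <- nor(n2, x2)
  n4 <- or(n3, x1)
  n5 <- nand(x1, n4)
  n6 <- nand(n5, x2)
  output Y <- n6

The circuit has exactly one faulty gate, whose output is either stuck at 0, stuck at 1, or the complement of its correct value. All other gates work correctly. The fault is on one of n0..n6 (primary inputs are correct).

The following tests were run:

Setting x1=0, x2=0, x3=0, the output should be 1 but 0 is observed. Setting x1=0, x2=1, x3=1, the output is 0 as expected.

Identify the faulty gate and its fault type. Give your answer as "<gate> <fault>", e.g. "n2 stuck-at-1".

n6 stuck-at-0

Fault-free values for test 1 (x1=0, x2=0, x3=0): n0=1, n1=1, n2=0, n3=1, n4=1, n5=1, n6=1, giving Y=1. Observed 0.
Test 1: faults giving observed 0 are {n6 stuck-at-0, n6 inverted output}.
Test 2 (x1=0, x2=1, x3=1): fault-free n0=0, n1=1, n2=0, n3=0, n4=0, n5=1, n6=0 → 0; observed 0. Eliminates n6 inverted output.
Only n6 stuck-at-0 is consistent with every test.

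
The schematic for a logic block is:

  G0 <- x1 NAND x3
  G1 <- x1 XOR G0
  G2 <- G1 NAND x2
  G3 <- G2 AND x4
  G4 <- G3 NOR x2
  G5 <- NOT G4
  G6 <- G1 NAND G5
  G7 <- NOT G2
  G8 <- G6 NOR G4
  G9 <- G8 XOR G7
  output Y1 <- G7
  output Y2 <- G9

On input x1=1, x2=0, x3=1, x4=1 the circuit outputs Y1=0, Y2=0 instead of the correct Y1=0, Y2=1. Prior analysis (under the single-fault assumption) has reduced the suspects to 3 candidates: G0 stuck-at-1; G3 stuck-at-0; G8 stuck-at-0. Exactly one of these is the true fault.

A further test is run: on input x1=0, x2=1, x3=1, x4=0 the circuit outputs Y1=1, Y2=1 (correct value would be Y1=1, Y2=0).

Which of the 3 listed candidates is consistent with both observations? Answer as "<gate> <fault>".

G8 stuck-at-0

Evaluate each candidate on input x1=0, x2=1, x3=1, x4=0:
  G0 stuck-at-1: G0=1 [stuck-at-1], G1=1, G2=0, G3=0, G4=0, G5=1, G6=0, G7=1, G8=1, G9=0 → Y1=1, Y2=0 — eliminated
  G3 stuck-at-0: G0=1, G1=1, G2=0, G3=0 [stuck-at-0], G4=0, G5=1, G6=0, G7=1, G8=1, G9=0 → Y1=1, Y2=0 — eliminated
  G8 stuck-at-0: G0=1, G1=1, G2=0, G3=0, G4=0, G5=1, G6=0, G7=1, G8=0 [stuck-at-0], G9=1 → Y1=1, Y2=1 — matches
Only G8 stuck-at-0 reproduces the observed Y1=1, Y2=1.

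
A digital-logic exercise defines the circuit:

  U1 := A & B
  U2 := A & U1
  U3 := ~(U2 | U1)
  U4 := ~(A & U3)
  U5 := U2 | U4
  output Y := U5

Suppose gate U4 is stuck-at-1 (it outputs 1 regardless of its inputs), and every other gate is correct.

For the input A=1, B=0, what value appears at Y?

Propagate with U4 forced: U1=0, U2=0, U3=1, U4=1 [stuck-at-1], U5=1.
So Y = 1. (Without the fault it would be 0.)

1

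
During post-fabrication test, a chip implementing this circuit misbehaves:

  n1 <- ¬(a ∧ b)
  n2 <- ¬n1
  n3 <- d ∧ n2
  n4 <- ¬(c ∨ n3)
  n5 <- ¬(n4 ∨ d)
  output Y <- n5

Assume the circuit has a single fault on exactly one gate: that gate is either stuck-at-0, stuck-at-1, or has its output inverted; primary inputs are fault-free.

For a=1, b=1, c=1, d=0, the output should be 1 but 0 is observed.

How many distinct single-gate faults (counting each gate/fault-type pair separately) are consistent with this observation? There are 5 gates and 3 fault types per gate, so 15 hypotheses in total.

4

Fault-free: n1=0, n2=1, n3=0, n4=0, n5=1 → 1. Observed 0.
  n1: none of the 3 fault types match ✗
  n2: none of the 3 fault types match ✗
  n3: none of the 3 fault types match ✗
  n4: stuck-at-1, inverted output ✓; others ✗
  n5: stuck-at-0, inverted output ✓; others ✗
Consistent faults: {n4 stuck-at-1, n4 inverted output, n5 stuck-at-0, n5 inverted output} — 4 in all.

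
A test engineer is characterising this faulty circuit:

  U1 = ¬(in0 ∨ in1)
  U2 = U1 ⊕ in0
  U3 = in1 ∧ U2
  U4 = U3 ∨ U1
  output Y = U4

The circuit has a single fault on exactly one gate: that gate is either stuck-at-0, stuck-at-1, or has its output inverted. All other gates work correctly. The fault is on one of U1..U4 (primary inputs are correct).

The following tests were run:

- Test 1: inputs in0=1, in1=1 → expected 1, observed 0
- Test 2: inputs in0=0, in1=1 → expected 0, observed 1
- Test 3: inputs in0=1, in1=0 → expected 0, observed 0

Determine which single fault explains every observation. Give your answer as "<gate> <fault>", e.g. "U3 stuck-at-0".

Fault-free values for test 1 (in0=1, in1=1): U1=0, U2=1, U3=1, U4=1, giving Y=1. Observed 0.
Test 1: faults giving observed 0 are {U2 stuck-at-0, U2 inverted output, U3 stuck-at-0, U3 inverted output, U4 stuck-at-0, U4 inverted output}.
Test 2 (in0=0, in1=1): fault-free U1=0, U2=0, U3=0, U4=0 → 0; observed 1. Eliminates U2 stuck-at-0, U3 stuck-at-0, U4 stuck-at-0.
Test 3 (in0=1, in1=0): fault-free U1=0, U2=1, U3=0, U4=0 → 0; observed 0. Eliminates U3 inverted output, U4 inverted output.
Only U2 inverted output is consistent with every test.

U2 inverted output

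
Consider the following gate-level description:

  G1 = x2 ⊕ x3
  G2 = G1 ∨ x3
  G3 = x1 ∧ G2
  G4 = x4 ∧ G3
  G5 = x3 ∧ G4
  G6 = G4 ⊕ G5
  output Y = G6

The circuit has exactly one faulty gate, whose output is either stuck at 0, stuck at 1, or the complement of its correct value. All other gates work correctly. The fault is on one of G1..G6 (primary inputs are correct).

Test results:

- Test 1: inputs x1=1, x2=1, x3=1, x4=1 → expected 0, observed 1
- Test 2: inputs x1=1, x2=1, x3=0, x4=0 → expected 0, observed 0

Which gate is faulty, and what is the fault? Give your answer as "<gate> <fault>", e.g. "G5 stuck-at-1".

Fault-free values for test 1 (x1=1, x2=1, x3=1, x4=1): G1=0, G2=1, G3=1, G4=1, G5=1, G6=0, giving Y=0. Observed 1.
Test 1: faults giving observed 1 are {G5 stuck-at-0, G5 inverted output, G6 stuck-at-1, G6 inverted output}.
Test 2 (x1=1, x2=1, x3=0, x4=0): fault-free G1=1, G2=1, G3=1, G4=0, G5=0, G6=0 → 0; observed 0. Eliminates G5 inverted output, G6 stuck-at-1, G6 inverted output.
Only G5 stuck-at-0 is consistent with every test.

G5 stuck-at-0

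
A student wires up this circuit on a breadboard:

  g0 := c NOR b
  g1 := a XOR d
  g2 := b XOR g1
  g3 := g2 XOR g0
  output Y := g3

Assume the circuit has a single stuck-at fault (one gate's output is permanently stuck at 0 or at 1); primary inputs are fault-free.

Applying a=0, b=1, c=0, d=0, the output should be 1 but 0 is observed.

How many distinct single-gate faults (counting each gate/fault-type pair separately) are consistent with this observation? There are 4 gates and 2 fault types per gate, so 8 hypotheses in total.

Fault-free: g0=0, g1=0, g2=1, g3=1 → 1. Observed 0.
  g0 stuck-at-0: output 1 ✗
  g0 stuck-at-1: output 0 ✓
  g1 stuck-at-0: output 1 ✗
  g1 stuck-at-1: output 0 ✓
  g2 stuck-at-0: output 0 ✓
  g2 stuck-at-1: output 1 ✗
  g3 stuck-at-0: output 0 ✓
  g3 stuck-at-1: output 1 ✗
Consistent faults: {g0 stuck-at-1, g1 stuck-at-1, g2 stuck-at-0, g3 stuck-at-0} — 4 in all.

4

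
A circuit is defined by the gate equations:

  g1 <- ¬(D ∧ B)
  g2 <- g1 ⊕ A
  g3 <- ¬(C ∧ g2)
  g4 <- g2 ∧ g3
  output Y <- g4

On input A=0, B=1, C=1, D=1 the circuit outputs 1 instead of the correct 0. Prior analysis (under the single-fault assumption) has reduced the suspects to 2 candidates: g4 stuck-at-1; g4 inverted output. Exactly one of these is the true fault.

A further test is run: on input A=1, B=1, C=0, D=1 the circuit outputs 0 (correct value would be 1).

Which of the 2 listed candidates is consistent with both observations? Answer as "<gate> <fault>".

g4 inverted output

Evaluate each candidate on input A=1, B=1, C=0, D=1:
  g4 stuck-at-1: g1=0, g2=1, g3=1, g4=1 [stuck-at-1] → 1 — eliminated
  g4 inverted output: g1=0, g2=1, g3=1, g4=0 [inverted output] → 0 — matches
Only g4 inverted output reproduces the observed 0.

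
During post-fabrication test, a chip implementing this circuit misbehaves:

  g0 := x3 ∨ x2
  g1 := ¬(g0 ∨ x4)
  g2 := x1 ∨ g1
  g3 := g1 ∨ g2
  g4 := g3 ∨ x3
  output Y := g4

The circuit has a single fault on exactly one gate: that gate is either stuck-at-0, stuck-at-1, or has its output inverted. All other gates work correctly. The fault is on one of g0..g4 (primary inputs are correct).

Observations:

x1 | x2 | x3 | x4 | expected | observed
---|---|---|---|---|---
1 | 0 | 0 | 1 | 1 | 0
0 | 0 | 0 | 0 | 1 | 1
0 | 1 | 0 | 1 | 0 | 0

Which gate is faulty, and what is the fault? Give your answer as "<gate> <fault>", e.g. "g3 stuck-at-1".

Fault-free values for test 1 (x1=1, x2=0, x3=0, x4=1): g0=0, g1=0, g2=1, g3=1, g4=1, giving Y=1. Observed 0.
Test 1: faults giving observed 0 are {g2 stuck-at-0, g2 inverted output, g3 stuck-at-0, g3 inverted output, g4 stuck-at-0, g4 inverted output}.
Test 2 (x1=0, x2=0, x3=0, x4=0): fault-free g0=0, g1=1, g2=1, g3=1, g4=1 → 1; observed 1. Eliminates g3 stuck-at-0, g3 inverted output, g4 stuck-at-0, g4 inverted output.
Test 3 (x1=0, x2=1, x3=0, x4=1): fault-free g0=1, g1=0, g2=0, g3=0, g4=0 → 0; observed 0. Eliminates g2 inverted output.
Only g2 stuck-at-0 is consistent with every test.

g2 stuck-at-0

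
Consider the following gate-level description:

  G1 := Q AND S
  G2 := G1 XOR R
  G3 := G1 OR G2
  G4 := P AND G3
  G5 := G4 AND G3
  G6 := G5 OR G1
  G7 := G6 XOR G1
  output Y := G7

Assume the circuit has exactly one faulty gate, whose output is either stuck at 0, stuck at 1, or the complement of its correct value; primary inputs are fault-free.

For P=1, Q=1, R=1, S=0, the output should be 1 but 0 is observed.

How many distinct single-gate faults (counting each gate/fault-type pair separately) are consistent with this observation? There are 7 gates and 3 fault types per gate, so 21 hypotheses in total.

Fault-free: G1=0, G2=1, G3=1, G4=1, G5=1, G6=1, G7=1 → 1. Observed 0.
  G1: stuck-at-1, inverted output ✓; others ✗
  G2: stuck-at-0, inverted output ✓; others ✗
  G3: stuck-at-0, inverted output ✓; others ✗
  G4: stuck-at-0, inverted output ✓; others ✗
  G5: stuck-at-0, inverted output ✓; others ✗
  G6: stuck-at-0, inverted output ✓; others ✗
  G7: stuck-at-0, inverted output ✓; others ✗
Consistent faults: {G1 stuck-at-1, G1 inverted output, G2 stuck-at-0, G2 inverted output, G3 stuck-at-0, G3 inverted output, G4 stuck-at-0, G4 inverted output, G5 stuck-at-0, G5 inverted output, G6 stuck-at-0, G6 inverted output, G7 stuck-at-0, G7 inverted output} — 14 in all.

14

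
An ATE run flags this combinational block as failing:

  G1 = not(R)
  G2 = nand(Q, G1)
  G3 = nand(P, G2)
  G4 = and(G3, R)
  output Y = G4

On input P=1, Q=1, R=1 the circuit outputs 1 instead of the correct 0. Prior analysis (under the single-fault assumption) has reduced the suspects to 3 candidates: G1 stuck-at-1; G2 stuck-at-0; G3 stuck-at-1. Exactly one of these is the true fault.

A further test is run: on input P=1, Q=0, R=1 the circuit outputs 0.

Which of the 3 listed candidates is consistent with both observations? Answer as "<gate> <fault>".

G1 stuck-at-1

Evaluate each candidate on input P=1, Q=0, R=1:
  G1 stuck-at-1: G1=1 [stuck-at-1], G2=1, G3=0, G4=0 → 0 — matches
  G2 stuck-at-0: G1=0, G2=0 [stuck-at-0], G3=1, G4=1 → 1 — eliminated
  G3 stuck-at-1: G1=0, G2=1, G3=1 [stuck-at-1], G4=1 → 1 — eliminated
Only G1 stuck-at-1 reproduces the observed 0.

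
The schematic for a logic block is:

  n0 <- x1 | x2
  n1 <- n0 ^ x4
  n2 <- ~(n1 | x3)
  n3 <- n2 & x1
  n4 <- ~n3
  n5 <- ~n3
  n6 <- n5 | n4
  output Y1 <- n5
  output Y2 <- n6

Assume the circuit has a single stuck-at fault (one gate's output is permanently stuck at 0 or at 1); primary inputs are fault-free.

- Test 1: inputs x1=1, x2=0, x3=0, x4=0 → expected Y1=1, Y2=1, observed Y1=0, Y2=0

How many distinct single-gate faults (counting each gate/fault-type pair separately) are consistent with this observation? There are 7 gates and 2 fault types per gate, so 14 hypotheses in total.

4

Fault-free: n0=1, n1=1, n2=0, n3=0, n4=1, n5=1, n6=1 → Y1=1, Y2=1. Observed Y1=0, Y2=0.
  n0 stuck-at-0: output Y1=0, Y2=0 ✓
  n0 stuck-at-1: output Y1=1, Y2=1 ✗
  n1 stuck-at-0: output Y1=0, Y2=0 ✓
  n1 stuck-at-1: output Y1=1, Y2=1 ✗
  n2 stuck-at-0: output Y1=1, Y2=1 ✗
  n2 stuck-at-1: output Y1=0, Y2=0 ✓
  n3 stuck-at-0: output Y1=1, Y2=1 ✗
  n3 stuck-at-1: output Y1=0, Y2=0 ✓
  n4 stuck-at-0: output Y1=1, Y2=1 ✗
  n4 stuck-at-1: output Y1=1, Y2=1 ✗
  n5 stuck-at-0: output Y1=0, Y2=1 ✗
  n5 stuck-at-1: output Y1=1, Y2=1 ✗
  n6 stuck-at-0: output Y1=1, Y2=0 ✗
  n6 stuck-at-1: output Y1=1, Y2=1 ✗
Consistent faults: {n0 stuck-at-0, n1 stuck-at-0, n2 stuck-at-1, n3 stuck-at-1} — 4 in all.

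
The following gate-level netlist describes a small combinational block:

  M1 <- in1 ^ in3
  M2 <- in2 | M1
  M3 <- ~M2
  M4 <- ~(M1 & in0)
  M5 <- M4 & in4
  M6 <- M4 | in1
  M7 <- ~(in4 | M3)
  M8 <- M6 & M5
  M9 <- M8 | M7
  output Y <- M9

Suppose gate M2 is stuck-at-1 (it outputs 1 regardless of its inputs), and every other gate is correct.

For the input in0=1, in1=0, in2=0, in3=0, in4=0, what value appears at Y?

1

Propagate with M2 forced: M1=0, M2=1 [stuck-at-1], M3=0, M4=1, M5=0, M6=1, M7=1, M8=0, M9=1.
So Y = 1. (Without the fault it would be 0.)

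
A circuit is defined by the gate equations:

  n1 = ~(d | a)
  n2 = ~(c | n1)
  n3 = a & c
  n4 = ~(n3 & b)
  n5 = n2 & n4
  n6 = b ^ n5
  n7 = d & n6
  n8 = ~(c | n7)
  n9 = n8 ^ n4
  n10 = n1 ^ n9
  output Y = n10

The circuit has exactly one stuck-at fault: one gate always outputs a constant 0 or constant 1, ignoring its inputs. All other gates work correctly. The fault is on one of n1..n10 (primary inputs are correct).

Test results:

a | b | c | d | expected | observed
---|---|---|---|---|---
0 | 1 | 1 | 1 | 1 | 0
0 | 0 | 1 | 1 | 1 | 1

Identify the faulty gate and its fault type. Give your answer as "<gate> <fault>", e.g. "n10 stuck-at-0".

n3 stuck-at-1

Fault-free values for test 1 (a=0, b=1, c=1, d=1): n1=0, n2=0, n3=0, n4=1, n5=0, n6=1, n7=1, n8=0, n9=1, n10=1, giving Y=1. Observed 0.
Test 1: faults giving observed 0 are {n1 stuck-at-1, n3 stuck-at-1, n4 stuck-at-0, n8 stuck-at-1, n9 stuck-at-0, n10 stuck-at-0}.
Test 2 (a=0, b=0, c=1, d=1): fault-free n1=0, n2=0, n3=0, n4=1, n5=0, n6=0, n7=0, n8=0, n9=1, n10=1 → 1; observed 1. Eliminates n1 stuck-at-1, n4 stuck-at-0, n8 stuck-at-1, n9 stuck-at-0, n10 stuck-at-0.
Only n3 stuck-at-1 is consistent with every test.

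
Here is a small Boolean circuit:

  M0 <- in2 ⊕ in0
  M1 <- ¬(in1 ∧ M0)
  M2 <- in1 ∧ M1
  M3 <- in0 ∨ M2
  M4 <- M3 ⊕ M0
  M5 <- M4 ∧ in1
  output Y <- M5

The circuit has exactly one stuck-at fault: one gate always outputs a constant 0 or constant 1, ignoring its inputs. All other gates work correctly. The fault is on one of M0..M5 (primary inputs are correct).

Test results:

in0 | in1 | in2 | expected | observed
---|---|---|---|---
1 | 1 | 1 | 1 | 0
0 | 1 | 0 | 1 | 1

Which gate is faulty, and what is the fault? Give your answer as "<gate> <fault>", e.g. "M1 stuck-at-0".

M0 stuck-at-1

Fault-free values for test 1 (in0=1, in1=1, in2=1): M0=0, M1=1, M2=1, M3=1, M4=1, M5=1, giving Y=1. Observed 0.
Test 1: faults giving observed 0 are {M0 stuck-at-1, M3 stuck-at-0, M4 stuck-at-0, M5 stuck-at-0}.
Test 2 (in0=0, in1=1, in2=0): fault-free M0=0, M1=1, M2=1, M3=1, M4=1, M5=1 → 1; observed 1. Eliminates M3 stuck-at-0, M4 stuck-at-0, M5 stuck-at-0.
Only M0 stuck-at-1 is consistent with every test.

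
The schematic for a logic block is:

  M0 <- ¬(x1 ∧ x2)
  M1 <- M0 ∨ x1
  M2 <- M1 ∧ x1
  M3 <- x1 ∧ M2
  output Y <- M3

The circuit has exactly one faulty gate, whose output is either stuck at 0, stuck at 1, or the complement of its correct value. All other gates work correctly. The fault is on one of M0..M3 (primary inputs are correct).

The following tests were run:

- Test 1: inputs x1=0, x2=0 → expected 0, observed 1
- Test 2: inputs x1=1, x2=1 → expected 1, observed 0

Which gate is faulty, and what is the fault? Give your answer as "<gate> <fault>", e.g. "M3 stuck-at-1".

Fault-free values for test 1 (x1=0, x2=0): M0=1, M1=1, M2=0, M3=0, giving Y=0. Observed 1.
Test 1: faults giving observed 1 are {M3 stuck-at-1, M3 inverted output}.
Test 2 (x1=1, x2=1): fault-free M0=0, M1=1, M2=1, M3=1 → 1; observed 0. Eliminates M3 stuck-at-1.
Only M3 inverted output is consistent with every test.

M3 inverted output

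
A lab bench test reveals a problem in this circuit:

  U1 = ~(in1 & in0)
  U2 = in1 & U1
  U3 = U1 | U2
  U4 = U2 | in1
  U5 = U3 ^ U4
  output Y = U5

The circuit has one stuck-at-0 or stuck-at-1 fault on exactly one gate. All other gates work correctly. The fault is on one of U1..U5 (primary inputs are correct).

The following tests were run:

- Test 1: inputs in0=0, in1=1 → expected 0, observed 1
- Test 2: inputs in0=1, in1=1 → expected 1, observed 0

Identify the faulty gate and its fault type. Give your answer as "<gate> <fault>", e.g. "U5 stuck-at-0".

Fault-free values for test 1 (in0=0, in1=1): U1=1, U2=1, U3=1, U4=1, U5=0, giving Y=0. Observed 1.
Test 1: faults giving observed 1 are {U1 stuck-at-0, U3 stuck-at-0, U4 stuck-at-0, U5 stuck-at-1}.
Test 2 (in0=1, in1=1): fault-free U1=0, U2=0, U3=0, U4=1, U5=1 → 1; observed 0. Eliminates U1 stuck-at-0, U3 stuck-at-0, U5 stuck-at-1.
Only U4 stuck-at-0 is consistent with every test.

U4 stuck-at-0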